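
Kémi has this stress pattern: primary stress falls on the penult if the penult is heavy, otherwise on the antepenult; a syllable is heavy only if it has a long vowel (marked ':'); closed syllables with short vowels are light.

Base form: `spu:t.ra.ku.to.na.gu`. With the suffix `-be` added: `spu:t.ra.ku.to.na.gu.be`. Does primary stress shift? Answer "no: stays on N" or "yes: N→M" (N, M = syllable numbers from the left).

yes: 4→5

Base `spu:t.ra.ku.to.na.gu` (6 syllables):
  Weights: 4 to L, 5 na L, 6 gu L.
  The penult (syllable 5, na) is light, so stress falls on the antepenult (syllable 4, to).
  → primary stress on syllable 4.
Suffixed `spu:t.ra.ku.to.na.gu.be` (7 syllables):
  Weights: 5 na L, 6 gu L, 7 be L.
  The penult (syllable 6, gu) is light, so stress falls on the antepenult (syllable 5, na).
  → primary stress on syllable 5.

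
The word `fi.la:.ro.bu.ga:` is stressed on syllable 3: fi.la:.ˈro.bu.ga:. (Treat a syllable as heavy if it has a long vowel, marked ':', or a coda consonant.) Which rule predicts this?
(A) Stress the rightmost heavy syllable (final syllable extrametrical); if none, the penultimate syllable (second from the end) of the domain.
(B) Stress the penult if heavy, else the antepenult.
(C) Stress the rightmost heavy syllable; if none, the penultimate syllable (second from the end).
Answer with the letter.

B

Rule A → syllable 2 (observed: 3).
Rule B → syllable 3 ✓.
Rule C → syllable 5 (observed: 3).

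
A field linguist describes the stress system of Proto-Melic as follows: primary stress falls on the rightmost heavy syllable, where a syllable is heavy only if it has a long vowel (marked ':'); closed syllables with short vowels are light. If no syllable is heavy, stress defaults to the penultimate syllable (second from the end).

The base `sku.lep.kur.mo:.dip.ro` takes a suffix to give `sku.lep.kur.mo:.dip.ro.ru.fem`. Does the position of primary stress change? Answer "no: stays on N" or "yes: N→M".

no: stays on 4

Base `sku.lep.kur.mo:.dip.ro` (6 syllables):
  Weights: 1 sku L, 2 lep L, 3 kur L, 4 mo: H, 5 dip L, 6 ro L.
  Heavy syllables in the domain: 4. The rightmost is syllable 4 (mo:).
  → primary stress on syllable 4.
Suffixed `sku.lep.kur.mo:.dip.ro.ru.fem` (8 syllables):
  Weights: 1 sku L, 2 lep L, 3 kur L, 4 mo: H, 5 dip L, 6 ro L, 7 ru L, 8 fem L.
  Heavy syllables in the domain: 4. The rightmost is syllable 4 (mo:).
  → primary stress on syllable 4.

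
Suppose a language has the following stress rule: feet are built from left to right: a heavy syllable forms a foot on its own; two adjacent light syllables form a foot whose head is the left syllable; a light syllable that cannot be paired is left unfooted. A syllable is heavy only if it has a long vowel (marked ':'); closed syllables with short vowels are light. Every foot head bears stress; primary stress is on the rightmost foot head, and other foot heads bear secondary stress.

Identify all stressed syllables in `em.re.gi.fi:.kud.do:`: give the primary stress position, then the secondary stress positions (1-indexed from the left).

primary 6, secondary 1, 4

Weights: 1 em L, 2 re L, 3 gi L, 4 fi: H, 5 kud L, 6 do: H.
Parse left to right (heavy = foot alone; LL = one foot; stranded L unfooted): (ˈem.re) gi (ˈfi:) kud (ˈdo:).
Foot heads: 1, 4, 6.
Primary stress on the rightmost head = syllable 6.
Secondary stress on 1, 4: ˌem.re.gi.ˌfi:.kud.ˈdo:.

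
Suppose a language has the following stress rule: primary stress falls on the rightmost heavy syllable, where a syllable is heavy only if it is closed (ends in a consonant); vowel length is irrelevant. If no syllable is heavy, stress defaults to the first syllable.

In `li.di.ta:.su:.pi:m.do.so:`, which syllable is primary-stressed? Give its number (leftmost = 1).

Weights: 1 li L, 2 di L, 3 ta: L, 4 su: L, 5 pi:m H, 6 do L, 7 so: L.
Heavy syllables in the domain: 5. The rightmost is syllable 5 (pi:m).
Primary stress: syllable 5 → li.di.ta:.su:.ˈpi:m.do.so:.

5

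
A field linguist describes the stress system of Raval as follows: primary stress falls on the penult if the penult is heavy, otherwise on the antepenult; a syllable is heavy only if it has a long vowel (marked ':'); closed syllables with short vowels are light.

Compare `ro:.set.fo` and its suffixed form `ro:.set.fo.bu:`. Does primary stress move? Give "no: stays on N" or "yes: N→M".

yes: 1→2

Base `ro:.set.fo` (3 syllables):
  Weights: 1 ro: H, 2 set L, 3 fo L.
  The penult (syllable 2, set) is light, so stress falls on the antepenult (syllable 1, ro:).
  → primary stress on syllable 1.
Suffixed `ro:.set.fo.bu:` (4 syllables):
  Weights: 2 set L, 3 fo L, 4 bu: H.
  The penult (syllable 3, fo) is light, so stress falls on the antepenult (syllable 2, set).
  → primary stress on syllable 2.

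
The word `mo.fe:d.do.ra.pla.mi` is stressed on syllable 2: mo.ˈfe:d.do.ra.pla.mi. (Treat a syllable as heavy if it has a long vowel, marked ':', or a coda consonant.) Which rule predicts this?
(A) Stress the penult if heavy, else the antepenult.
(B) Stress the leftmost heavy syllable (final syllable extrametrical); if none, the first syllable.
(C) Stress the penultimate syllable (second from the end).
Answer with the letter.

B

Rule A → syllable 4 (observed: 2).
Rule B → syllable 2 ✓.
Rule C → syllable 5 (observed: 2).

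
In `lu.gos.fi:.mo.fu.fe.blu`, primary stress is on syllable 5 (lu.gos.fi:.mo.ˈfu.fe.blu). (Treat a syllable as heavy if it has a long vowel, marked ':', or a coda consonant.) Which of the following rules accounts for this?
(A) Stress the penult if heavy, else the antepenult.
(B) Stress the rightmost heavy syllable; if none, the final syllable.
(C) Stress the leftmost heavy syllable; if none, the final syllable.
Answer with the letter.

Rule A → syllable 5 ✓.
Rule B → syllable 3 (observed: 5).
Rule C → syllable 2 (observed: 5).

A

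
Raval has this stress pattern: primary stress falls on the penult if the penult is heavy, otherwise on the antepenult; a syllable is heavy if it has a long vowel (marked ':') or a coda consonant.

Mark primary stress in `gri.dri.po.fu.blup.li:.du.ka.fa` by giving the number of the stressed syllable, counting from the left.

7

Weights: 7 du L, 8 ka L, 9 fa L.
The penult (syllable 8, ka) is light, so stress falls on the antepenult (syllable 7, du).
Primary stress: syllable 7 → gri.dri.po.fu.blup.li:.ˈdu.ka.fa.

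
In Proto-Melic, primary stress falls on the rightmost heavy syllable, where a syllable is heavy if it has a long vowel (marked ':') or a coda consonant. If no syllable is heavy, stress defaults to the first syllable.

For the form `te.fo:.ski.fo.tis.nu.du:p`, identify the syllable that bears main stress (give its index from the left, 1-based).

7

Weights: 1 te L, 2 fo: H, 3 ski L, 4 fo L, 5 tis H, 6 nu L, 7 du:p H.
Heavy syllables in the domain: 2, 5, 7. The rightmost is syllable 7 (du:p).
Primary stress: syllable 7 → te.fo:.ski.fo.tis.nu.ˈdu:p.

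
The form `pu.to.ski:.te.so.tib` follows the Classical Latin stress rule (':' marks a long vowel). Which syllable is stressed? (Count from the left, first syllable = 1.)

4

Classical Latin: stress the penult if heavy (long vowel or closed), else the antepenult.
Weights: 4 te L, 5 so L, 6 tib H.
The penult (syllable 5, so) is light, so stress falls on the antepenult (syllable 4, te).
Stress on syllable 4: pu.to.ski:.ˈte.so.tib.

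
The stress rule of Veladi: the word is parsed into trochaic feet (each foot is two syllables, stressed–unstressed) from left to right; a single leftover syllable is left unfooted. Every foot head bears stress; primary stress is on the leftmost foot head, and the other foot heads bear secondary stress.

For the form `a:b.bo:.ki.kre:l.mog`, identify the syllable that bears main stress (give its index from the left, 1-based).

Parse left to right into trochaic (ˈσσ) feet: (ˈa:b.bo:) (ˈki.kre:l) mog. Syllable 5 is left unfooted.
Foot heads (stressed positions): 1, 3.
End Rule Leftmost: primary stress on the leftmost head = syllable 1.
Primary stress: syllable 1 → ˈa:b.bo:.ki.kre:l.mog.

1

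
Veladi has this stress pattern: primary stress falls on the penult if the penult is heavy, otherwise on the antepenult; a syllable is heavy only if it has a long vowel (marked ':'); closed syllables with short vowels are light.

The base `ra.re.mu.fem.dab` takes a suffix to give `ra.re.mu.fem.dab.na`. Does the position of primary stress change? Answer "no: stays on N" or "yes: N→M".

yes: 3→4

Base `ra.re.mu.fem.dab` (5 syllables):
  Weights: 3 mu L, 4 fem L, 5 dab L.
  The penult (syllable 4, fem) is light, so stress falls on the antepenult (syllable 3, mu).
  → primary stress on syllable 3.
Suffixed `ra.re.mu.fem.dab.na` (6 syllables):
  Weights: 4 fem L, 5 dab L, 6 na L.
  The penult (syllable 5, dab) is light, so stress falls on the antepenult (syllable 4, fem).
  → primary stress on syllable 4.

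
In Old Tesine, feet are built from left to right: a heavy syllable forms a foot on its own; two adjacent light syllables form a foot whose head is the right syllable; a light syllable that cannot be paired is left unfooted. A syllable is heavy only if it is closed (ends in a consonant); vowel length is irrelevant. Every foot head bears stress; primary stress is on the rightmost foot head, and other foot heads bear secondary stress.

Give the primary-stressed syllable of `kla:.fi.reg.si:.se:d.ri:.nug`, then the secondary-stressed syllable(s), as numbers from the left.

Weights: 1 kla: L, 2 fi L, 3 reg H, 4 si: L, 5 se:d H, 6 ri: L, 7 nug H.
Parse left to right (heavy = foot alone; LL = one foot; stranded L unfooted): (kla:.ˈfi) (ˈreg) si: (ˈse:d) ri: (ˈnug).
Foot heads: 2, 3, 5, 7.
Primary stress on the rightmost head = syllable 7.
Secondary stress on 2, 3, 5: kla:.ˌfi.ˌreg.si:.ˌse:d.ri:.ˈnug.

primary 7, secondary 2, 3, 5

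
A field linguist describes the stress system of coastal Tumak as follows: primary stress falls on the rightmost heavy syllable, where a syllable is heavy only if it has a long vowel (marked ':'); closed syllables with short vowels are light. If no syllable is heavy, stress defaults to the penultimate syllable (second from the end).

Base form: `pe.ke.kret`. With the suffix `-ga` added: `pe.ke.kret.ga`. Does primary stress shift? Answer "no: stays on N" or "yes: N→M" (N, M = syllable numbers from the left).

yes: 2→3

Base `pe.ke.kret` (3 syllables):
  Weights: 1 pe L, 2 ke L, 3 kret L.
  No heavy syllable in the domain; default to the penultimate syllable (second from the end) = syllable 2.
  → primary stress on syllable 2.
Suffixed `pe.ke.kret.ga` (4 syllables):
  Weights: 1 pe L, 2 ke L, 3 kret L, 4 ga L.
  No heavy syllable in the domain; default to the penultimate syllable (second from the end) = syllable 3.
  → primary stress on syllable 3.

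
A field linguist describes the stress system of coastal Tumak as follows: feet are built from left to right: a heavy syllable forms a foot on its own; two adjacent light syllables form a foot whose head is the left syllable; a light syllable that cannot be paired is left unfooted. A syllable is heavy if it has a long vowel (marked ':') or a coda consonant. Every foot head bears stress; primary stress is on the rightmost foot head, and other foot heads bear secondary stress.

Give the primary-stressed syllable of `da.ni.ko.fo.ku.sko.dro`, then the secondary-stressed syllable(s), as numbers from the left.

Weights: 1 da L, 2 ni L, 3 ko L, 4 fo L, 5 ku L, 6 sko L, 7 dro L.
Parse left to right (heavy = foot alone; LL = one foot; stranded L unfooted): (ˈda.ni) (ˈko.fo) (ˈku.sko) dro.
Foot heads: 1, 3, 5.
Primary stress on the rightmost head = syllable 5.
Secondary stress on 1, 3: ˌda.ni.ˌko.fo.ˈku.sko.dro.

primary 5, secondary 1, 3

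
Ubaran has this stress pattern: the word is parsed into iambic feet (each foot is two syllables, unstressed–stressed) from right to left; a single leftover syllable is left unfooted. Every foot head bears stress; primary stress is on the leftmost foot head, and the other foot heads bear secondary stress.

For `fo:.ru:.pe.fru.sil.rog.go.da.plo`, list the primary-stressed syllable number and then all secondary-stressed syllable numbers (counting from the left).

Parse right to left into iambic (σˈσ) feet: fo: (ru:.ˈpe) (fru.ˈsil) (rog.ˈgo) (da.ˈplo). Syllable 1 is left unfooted.
Foot heads (stressed positions): 3, 5, 7, 9.
End Rule Leftmost: primary stress on the leftmost head = syllable 3.
Secondary stress on 5, 7, 9: fo:.ru:.ˈpe.fru.ˌsil.rog.ˌgo.da.ˌplo.

primary 3, secondary 5, 7, 9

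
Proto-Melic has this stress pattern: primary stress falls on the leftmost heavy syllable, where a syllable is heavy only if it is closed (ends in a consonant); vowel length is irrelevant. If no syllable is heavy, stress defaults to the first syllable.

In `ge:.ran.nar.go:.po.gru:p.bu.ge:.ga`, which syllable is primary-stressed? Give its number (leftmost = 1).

2

Weights: 1 ge: L, 2 ran H, 3 nar H, 4 go: L, 5 po L, 6 gru:p H, 7 bu L, 8 ge: L, 9 ga L.
Heavy syllables in the domain: 2, 3, 6. The leftmost is syllable 2 (ran).
Primary stress: syllable 2 → ge:.ˈran.nar.go:.po.gru:p.bu.ge:.ga.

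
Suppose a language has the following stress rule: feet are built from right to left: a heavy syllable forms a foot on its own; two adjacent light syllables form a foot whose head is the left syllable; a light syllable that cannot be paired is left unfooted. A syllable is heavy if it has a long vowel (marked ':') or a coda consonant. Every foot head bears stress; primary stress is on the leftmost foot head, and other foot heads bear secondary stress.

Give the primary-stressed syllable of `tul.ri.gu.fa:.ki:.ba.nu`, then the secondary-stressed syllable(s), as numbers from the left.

Weights: 1 tul H, 2 ri L, 3 gu L, 4 fa: H, 5 ki: H, 6 ba L, 7 nu L.
Parse right to left (heavy = foot alone; LL = one foot; stranded L unfooted): (ˈtul) (ˈri.gu) (ˈfa:) (ˈki:) (ˈba.nu).
Foot heads: 1, 2, 4, 5, 6.
Primary stress on the leftmost head = syllable 1.
Secondary stress on 2, 4, 5, 6: ˈtul.ˌri.gu.ˌfa:.ˌki:.ˌba.nu.

primary 1, secondary 2, 4, 5, 6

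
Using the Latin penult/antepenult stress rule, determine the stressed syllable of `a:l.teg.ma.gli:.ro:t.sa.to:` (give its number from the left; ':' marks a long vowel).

Classical Latin: stress the penult if heavy (long vowel or closed), else the antepenult.
Weights: 5 ro:t H, 6 sa L, 7 to: H.
The penult (syllable 6, sa) is light, so stress falls on the antepenult (syllable 5, ro:t).
Stress on syllable 5: a:l.teg.ma.gli:.ˈro:t.sa.to:.

5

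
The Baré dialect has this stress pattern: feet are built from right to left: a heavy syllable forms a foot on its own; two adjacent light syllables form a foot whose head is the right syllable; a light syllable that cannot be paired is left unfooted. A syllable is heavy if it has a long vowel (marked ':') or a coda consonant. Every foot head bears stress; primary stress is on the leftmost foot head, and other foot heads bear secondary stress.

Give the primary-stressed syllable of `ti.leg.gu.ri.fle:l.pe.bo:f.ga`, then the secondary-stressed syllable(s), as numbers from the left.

Weights: 1 ti L, 2 leg H, 3 gu L, 4 ri L, 5 fle:l H, 6 pe L, 7 bo:f H, 8 ga L.
Parse right to left (heavy = foot alone; LL = one foot; stranded L unfooted): ti (ˈleg) (gu.ˈri) (ˈfle:l) pe (ˈbo:f) ga.
Foot heads: 2, 4, 5, 7.
Primary stress on the leftmost head = syllable 2.
Secondary stress on 4, 5, 7: ti.ˈleg.gu.ˌri.ˌfle:l.pe.ˌbo:f.ga.

primary 2, secondary 4, 5, 7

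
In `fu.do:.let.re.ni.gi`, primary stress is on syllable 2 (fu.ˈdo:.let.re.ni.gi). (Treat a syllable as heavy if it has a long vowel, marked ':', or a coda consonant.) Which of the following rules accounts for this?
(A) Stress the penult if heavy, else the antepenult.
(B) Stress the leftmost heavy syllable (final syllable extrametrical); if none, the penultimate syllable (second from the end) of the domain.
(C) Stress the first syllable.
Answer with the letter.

Rule A → syllable 4 (observed: 2).
Rule B → syllable 2 ✓.
Rule C → syllable 1 (observed: 2).

B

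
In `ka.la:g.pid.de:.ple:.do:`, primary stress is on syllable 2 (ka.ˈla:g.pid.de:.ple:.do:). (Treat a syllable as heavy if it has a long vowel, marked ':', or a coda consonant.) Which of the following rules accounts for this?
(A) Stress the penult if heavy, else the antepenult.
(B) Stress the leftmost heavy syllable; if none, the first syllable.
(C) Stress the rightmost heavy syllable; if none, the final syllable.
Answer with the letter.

B

Rule A → syllable 5 (observed: 2).
Rule B → syllable 2 ✓.
Rule C → syllable 6 (observed: 2).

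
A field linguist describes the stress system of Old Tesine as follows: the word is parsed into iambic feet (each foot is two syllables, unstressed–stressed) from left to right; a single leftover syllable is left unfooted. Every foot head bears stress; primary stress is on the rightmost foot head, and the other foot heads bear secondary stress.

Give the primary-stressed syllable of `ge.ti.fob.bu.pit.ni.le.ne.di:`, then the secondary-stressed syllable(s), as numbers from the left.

Parse left to right into iambic (σˈσ) feet: (ge.ˈti) (fob.ˈbu) (pit.ˈni) (le.ˈne) di:. Syllable 9 is left unfooted.
Foot heads (stressed positions): 2, 4, 6, 8.
End Rule Rightmost: primary stress on the rightmost head = syllable 8.
Secondary stress on 2, 4, 6: ge.ˌti.fob.ˌbu.pit.ˌni.le.ˈne.di:.

primary 8, secondary 2, 4, 6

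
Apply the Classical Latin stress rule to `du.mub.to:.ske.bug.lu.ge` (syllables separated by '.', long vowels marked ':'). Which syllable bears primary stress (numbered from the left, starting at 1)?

5

Classical Latin: stress the penult if heavy (long vowel or closed), else the antepenult.
Weights: 5 bug H, 6 lu L, 7 ge L.
The penult (syllable 6, lu) is light, so stress falls on the antepenult (syllable 5, bug).
Stress on syllable 5: du.mub.to:.ske.ˈbug.lu.ge.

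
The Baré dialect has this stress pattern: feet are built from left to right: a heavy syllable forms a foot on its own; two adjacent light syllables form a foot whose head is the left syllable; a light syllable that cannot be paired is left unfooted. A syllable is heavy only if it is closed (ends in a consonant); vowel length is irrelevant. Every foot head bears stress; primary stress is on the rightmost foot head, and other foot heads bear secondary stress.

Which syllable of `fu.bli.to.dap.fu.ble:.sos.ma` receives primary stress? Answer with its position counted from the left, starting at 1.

Weights: 1 fu L, 2 bli L, 3 to L, 4 dap H, 5 fu L, 6 ble: L, 7 sos H, 8 ma L.
Parse left to right (heavy = foot alone; LL = one foot; stranded L unfooted): (ˈfu.bli) to (ˈdap) (ˈfu.ble:) (ˈsos) ma.
Foot heads: 1, 4, 5, 7.
Primary stress on the rightmost head = syllable 7.
Primary stress: syllable 7 → fu.bli.to.dap.fu.ble:.ˈsos.ma.

7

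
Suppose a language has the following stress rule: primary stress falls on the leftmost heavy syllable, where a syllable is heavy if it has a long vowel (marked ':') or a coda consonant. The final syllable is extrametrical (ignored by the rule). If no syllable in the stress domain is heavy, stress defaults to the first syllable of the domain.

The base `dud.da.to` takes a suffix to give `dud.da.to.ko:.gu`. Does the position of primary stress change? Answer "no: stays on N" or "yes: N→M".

Base `dud.da.to` (3 syllables):
  The final syllable (3, to) is extrametrical; the stress domain is syllables 1–2.
  Weights: 1 dud H, 2 da L.
  Heavy syllables in the domain: 1. The leftmost is syllable 1 (dud).
  → primary stress on syllable 1.
Suffixed `dud.da.to.ko:.gu` (5 syllables):
  The final syllable (5, gu) is extrametrical; the stress domain is syllables 1–4.
  Weights: 1 dud H, 2 da L, 3 to L, 4 ko: H.
  Heavy syllables in the domain: 1, 4. The leftmost is syllable 1 (dud).
  → primary stress on syllable 1.

no: stays on 1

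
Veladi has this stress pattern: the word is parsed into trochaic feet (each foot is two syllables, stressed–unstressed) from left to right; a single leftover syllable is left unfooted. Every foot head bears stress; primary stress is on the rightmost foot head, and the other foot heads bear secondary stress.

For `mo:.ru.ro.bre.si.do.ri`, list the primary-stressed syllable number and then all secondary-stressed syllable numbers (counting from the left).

Parse left to right into trochaic (ˈσσ) feet: (ˈmo:.ru) (ˈro.bre) (ˈsi.do) ri. Syllable 7 is left unfooted.
Foot heads (stressed positions): 1, 3, 5.
End Rule Rightmost: primary stress on the rightmost head = syllable 5.
Secondary stress on 1, 3: ˌmo:.ru.ˌro.bre.ˈsi.do.ri.

primary 5, secondary 1, 3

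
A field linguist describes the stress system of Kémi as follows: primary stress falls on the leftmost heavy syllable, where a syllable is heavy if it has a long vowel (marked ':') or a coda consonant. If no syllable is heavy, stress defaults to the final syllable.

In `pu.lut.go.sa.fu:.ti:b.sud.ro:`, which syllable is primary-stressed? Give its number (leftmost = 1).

Weights: 1 pu L, 2 lut H, 3 go L, 4 sa L, 5 fu: H, 6 ti:b H, 7 sud H, 8 ro: H.
Heavy syllables in the domain: 2, 5, 6, 7, 8. The leftmost is syllable 2 (lut).
Primary stress: syllable 2 → pu.ˈlut.go.sa.fu:.ti:b.sud.ro:.

2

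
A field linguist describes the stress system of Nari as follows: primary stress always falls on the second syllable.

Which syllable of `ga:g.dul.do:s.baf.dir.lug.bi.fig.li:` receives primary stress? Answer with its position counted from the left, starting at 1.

The word has 9 syllables; the second syllable is syllable 2 (dul).
Primary stress: syllable 2 → ga:g.ˈdul.do:s.baf.dir.lug.bi.fig.li:.

2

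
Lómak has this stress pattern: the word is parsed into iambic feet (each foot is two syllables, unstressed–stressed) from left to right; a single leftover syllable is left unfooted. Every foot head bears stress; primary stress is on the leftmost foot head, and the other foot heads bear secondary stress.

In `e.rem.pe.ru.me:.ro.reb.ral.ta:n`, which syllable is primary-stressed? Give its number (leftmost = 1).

Parse left to right into iambic (σˈσ) feet: (e.ˈrem) (pe.ˈru) (me:.ˈro) (reb.ˈral) ta:n. Syllable 9 is left unfooted.
Foot heads (stressed positions): 2, 4, 6, 8.
End Rule Leftmost: primary stress on the leftmost head = syllable 2.
Primary stress: syllable 2 → e.ˈrem.pe.ru.me:.ro.reb.ral.ta:n.

2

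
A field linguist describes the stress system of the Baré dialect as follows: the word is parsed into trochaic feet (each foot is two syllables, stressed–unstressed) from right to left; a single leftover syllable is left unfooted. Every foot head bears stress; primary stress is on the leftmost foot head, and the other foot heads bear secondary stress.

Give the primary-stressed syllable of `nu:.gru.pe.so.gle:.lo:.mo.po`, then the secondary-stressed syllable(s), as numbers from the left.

primary 1, secondary 3, 5, 7

Parse right to left into trochaic (ˈσσ) feet: (ˈnu:.gru) (ˈpe.so) (ˈgle:.lo:) (ˈmo.po).
Foot heads (stressed positions): 1, 3, 5, 7.
End Rule Leftmost: primary stress on the leftmost head = syllable 1.
Secondary stress on 3, 5, 7: ˈnu:.gru.ˌpe.so.ˌgle:.lo:.ˌmo.po.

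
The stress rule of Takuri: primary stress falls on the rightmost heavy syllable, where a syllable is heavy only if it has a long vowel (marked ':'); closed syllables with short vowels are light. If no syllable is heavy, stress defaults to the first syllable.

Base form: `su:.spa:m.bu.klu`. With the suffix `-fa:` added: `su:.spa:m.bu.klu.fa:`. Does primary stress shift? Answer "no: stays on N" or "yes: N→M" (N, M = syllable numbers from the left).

Base `su:.spa:m.bu.klu` (4 syllables):
  Weights: 1 su: H, 2 spa:m H, 3 bu L, 4 klu L.
  Heavy syllables in the domain: 1, 2. The rightmost is syllable 2 (spa:m).
  → primary stress on syllable 2.
Suffixed `su:.spa:m.bu.klu.fa:` (5 syllables):
  Weights: 1 su: H, 2 spa:m H, 3 bu L, 4 klu L, 5 fa: H.
  Heavy syllables in the domain: 1, 2, 5. The rightmost is syllable 5 (fa:).
  → primary stress on syllable 5.

yes: 2→5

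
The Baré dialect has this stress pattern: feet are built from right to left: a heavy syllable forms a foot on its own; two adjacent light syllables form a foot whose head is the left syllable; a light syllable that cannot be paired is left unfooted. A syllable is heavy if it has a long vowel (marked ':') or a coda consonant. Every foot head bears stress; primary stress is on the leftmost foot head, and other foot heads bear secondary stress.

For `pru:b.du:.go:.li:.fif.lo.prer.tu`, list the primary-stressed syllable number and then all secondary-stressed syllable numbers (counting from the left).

Weights: 1 pru:b H, 2 du: H, 3 go: H, 4 li: H, 5 fif H, 6 lo L, 7 prer H, 8 tu L.
Parse right to left (heavy = foot alone; LL = one foot; stranded L unfooted): (ˈpru:b) (ˈdu:) (ˈgo:) (ˈli:) (ˈfif) lo (ˈprer) tu.
Foot heads: 1, 2, 3, 4, 5, 7.
Primary stress on the leftmost head = syllable 1.
Secondary stress on 2, 3, 4, 5, 7: ˈpru:b.ˌdu:.ˌgo:.ˌli:.ˌfif.lo.ˌprer.tu.

primary 1, secondary 2, 3, 4, 5, 7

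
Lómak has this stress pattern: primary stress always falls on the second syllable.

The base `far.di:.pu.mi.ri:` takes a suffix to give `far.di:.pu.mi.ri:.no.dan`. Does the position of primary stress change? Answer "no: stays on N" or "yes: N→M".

no: stays on 2

Base `far.di:.pu.mi.ri:` (5 syllables):
  The word has 5 syllables; the second syllable is syllable 2 (di:).
  → primary stress on syllable 2.
Suffixed `far.di:.pu.mi.ri:.no.dan` (7 syllables):
  The word has 7 syllables; the second syllable is syllable 2 (di:).
  → primary stress on syllable 2.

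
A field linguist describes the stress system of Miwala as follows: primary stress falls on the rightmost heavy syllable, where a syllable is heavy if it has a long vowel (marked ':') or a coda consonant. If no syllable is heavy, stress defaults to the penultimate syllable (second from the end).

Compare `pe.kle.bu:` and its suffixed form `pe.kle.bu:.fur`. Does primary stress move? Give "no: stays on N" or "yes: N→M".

Base `pe.kle.bu:` (3 syllables):
  Weights: 1 pe L, 2 kle L, 3 bu: H.
  Heavy syllables in the domain: 3. The rightmost is syllable 3 (bu:).
  → primary stress on syllable 3.
Suffixed `pe.kle.bu:.fur` (4 syllables):
  Weights: 1 pe L, 2 kle L, 3 bu: H, 4 fur H.
  Heavy syllables in the domain: 3, 4. The rightmost is syllable 4 (fur).
  → primary stress on syllable 4.

yes: 3→4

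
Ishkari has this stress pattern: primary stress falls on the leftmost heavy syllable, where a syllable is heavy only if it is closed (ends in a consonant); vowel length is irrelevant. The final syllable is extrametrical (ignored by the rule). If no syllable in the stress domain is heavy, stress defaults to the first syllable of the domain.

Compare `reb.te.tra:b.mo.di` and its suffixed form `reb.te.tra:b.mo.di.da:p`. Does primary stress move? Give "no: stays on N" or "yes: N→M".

Base `reb.te.tra:b.mo.di` (5 syllables):
  The final syllable (5, di) is extrametrical; the stress domain is syllables 1–4.
  Weights: 1 reb H, 2 te L, 3 tra:b H, 4 mo L.
  Heavy syllables in the domain: 1, 3. The leftmost is syllable 1 (reb).
  → primary stress on syllable 1.
Suffixed `reb.te.tra:b.mo.di.da:p` (6 syllables):
  The final syllable (6, da:p) is extrametrical; the stress domain is syllables 1–5.
  Weights: 1 reb H, 2 te L, 3 tra:b H, 4 mo L, 5 di L.
  Heavy syllables in the domain: 1, 3. The leftmost is syllable 1 (reb).
  → primary stress on syllable 1.

no: stays on 1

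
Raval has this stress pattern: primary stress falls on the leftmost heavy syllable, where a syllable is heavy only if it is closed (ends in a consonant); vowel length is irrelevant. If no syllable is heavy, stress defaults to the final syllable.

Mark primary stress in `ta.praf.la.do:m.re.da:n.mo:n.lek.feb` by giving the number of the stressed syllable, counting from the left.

Weights: 1 ta L, 2 praf H, 3 la L, 4 do:m H, 5 re L, 6 da:n H, 7 mo:n H, 8 lek H, 9 feb H.
Heavy syllables in the domain: 2, 4, 6, 7, 8, 9. The leftmost is syllable 2 (praf).
Primary stress: syllable 2 → ta.ˈpraf.la.do:m.re.da:n.mo:n.lek.feb.

2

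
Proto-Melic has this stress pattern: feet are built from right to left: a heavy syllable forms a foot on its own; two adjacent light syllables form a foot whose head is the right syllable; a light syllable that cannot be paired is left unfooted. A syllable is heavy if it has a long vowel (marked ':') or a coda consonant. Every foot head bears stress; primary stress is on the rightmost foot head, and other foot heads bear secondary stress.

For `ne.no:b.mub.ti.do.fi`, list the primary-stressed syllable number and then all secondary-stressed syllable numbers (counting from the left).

primary 6, secondary 2, 3

Weights: 1 ne L, 2 no:b H, 3 mub H, 4 ti L, 5 do L, 6 fi L.
Parse right to left (heavy = foot alone; LL = one foot; stranded L unfooted): ne (ˈno:b) (ˈmub) ti (do.ˈfi).
Foot heads: 2, 3, 6.
Primary stress on the rightmost head = syllable 6.
Secondary stress on 2, 3: ne.ˌno:b.ˌmub.ti.do.ˈfi.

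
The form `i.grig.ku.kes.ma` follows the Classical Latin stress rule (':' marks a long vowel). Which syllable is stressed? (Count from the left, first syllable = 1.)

Classical Latin: stress the penult if heavy (long vowel or closed), else the antepenult.
Weights: 3 ku L, 4 kes H, 5 ma L.
The penult (syllable 4, kes) is heavy, so it takes stress.
Stress on syllable 4: i.grig.ku.ˈkes.ma.

4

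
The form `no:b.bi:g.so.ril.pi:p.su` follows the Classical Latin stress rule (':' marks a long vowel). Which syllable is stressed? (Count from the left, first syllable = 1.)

5

Classical Latin: stress the penult if heavy (long vowel or closed), else the antepenult.
Weights: 4 ril H, 5 pi:p H, 6 su L.
The penult (syllable 5, pi:p) is heavy, so it takes stress.
Stress on syllable 5: no:b.bi:g.so.ril.ˈpi:p.su.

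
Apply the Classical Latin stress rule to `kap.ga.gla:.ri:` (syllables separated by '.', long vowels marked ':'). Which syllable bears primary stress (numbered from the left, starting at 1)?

Classical Latin: stress the penult if heavy (long vowel or closed), else the antepenult.
Weights: 2 ga L, 3 gla: H, 4 ri: H.
The penult (syllable 3, gla:) is heavy, so it takes stress.
Stress on syllable 3: kap.ga.ˈgla:.ri:.

3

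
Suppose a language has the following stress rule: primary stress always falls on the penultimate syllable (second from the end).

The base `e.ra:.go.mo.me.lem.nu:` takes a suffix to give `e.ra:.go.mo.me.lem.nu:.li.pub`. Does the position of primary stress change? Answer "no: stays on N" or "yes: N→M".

Base `e.ra:.go.mo.me.lem.nu:` (7 syllables):
  The word has 7 syllables; the penultimate syllable (second from the end) is syllable 6 (lem).
  → primary stress on syllable 6.
Suffixed `e.ra:.go.mo.me.lem.nu:.li.pub` (9 syllables):
  The word has 9 syllables; the penultimate syllable (second from the end) is syllable 8 (li).
  → primary stress on syllable 8.

yes: 6→8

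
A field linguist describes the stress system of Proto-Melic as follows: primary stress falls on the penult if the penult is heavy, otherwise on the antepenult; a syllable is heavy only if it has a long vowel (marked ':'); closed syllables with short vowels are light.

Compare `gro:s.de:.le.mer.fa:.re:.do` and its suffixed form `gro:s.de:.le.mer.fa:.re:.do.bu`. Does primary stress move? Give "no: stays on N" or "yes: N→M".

Base `gro:s.de:.le.mer.fa:.re:.do` (7 syllables):
  Weights: 5 fa: H, 6 re: H, 7 do L.
  The penult (syllable 6, re:) is heavy, so it takes stress.
  → primary stress on syllable 6.
Suffixed `gro:s.de:.le.mer.fa:.re:.do.bu` (8 syllables):
  Weights: 6 re: H, 7 do L, 8 bu L.
  The penult (syllable 7, do) is light, so stress falls on the antepenult (syllable 6, re:).
  → primary stress on syllable 6.

no: stays on 6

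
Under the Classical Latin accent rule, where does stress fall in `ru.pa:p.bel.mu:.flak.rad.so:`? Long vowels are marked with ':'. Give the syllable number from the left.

6

Classical Latin: stress the penult if heavy (long vowel or closed), else the antepenult.
Weights: 5 flak H, 6 rad H, 7 so: H.
The penult (syllable 6, rad) is heavy, so it takes stress.
Stress on syllable 6: ru.pa:p.bel.mu:.flak.ˈrad.so:.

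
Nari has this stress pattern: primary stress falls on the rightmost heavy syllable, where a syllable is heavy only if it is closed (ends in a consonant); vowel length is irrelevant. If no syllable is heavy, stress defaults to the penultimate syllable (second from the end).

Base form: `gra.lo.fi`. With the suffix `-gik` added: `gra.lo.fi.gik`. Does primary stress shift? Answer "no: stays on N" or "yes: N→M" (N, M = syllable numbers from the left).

Base `gra.lo.fi` (3 syllables):
  Weights: 1 gra L, 2 lo L, 3 fi L.
  No heavy syllable in the domain; default to the penultimate syllable (second from the end) = syllable 2.
  → primary stress on syllable 2.
Suffixed `gra.lo.fi.gik` (4 syllables):
  Weights: 1 gra L, 2 lo L, 3 fi L, 4 gik H.
  Heavy syllables in the domain: 4. The rightmost is syllable 4 (gik).
  → primary stress on syllable 4.

yes: 2→4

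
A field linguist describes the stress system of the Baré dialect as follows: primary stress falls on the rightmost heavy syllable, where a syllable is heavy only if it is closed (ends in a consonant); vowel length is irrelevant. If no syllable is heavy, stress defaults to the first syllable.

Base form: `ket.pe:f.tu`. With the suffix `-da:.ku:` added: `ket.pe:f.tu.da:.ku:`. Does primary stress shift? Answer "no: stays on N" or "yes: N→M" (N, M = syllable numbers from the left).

Base `ket.pe:f.tu` (3 syllables):
  Weights: 1 ket H, 2 pe:f H, 3 tu L.
  Heavy syllables in the domain: 1, 2. The rightmost is syllable 2 (pe:f).
  → primary stress on syllable 2.
Suffixed `ket.pe:f.tu.da:.ku:` (5 syllables):
  Weights: 1 ket H, 2 pe:f H, 3 tu L, 4 da: L, 5 ku: L.
  Heavy syllables in the domain: 1, 2. The rightmost is syllable 2 (pe:f).
  → primary stress on syllable 2.

no: stays on 2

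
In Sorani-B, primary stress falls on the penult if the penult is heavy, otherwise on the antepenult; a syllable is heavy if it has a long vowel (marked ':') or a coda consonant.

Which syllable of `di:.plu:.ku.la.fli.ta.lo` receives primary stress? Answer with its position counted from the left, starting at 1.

Weights: 5 fli L, 6 ta L, 7 lo L.
The penult (syllable 6, ta) is light, so stress falls on the antepenult (syllable 5, fli).
Primary stress: syllable 5 → di:.plu:.ku.la.ˈfli.ta.lo.

5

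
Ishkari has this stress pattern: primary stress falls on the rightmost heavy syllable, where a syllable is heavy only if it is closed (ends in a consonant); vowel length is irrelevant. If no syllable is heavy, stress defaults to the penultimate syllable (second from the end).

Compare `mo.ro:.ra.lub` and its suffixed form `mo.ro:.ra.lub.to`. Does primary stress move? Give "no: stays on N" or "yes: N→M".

no: stays on 4

Base `mo.ro:.ra.lub` (4 syllables):
  Weights: 1 mo L, 2 ro: L, 3 ra L, 4 lub H.
  Heavy syllables in the domain: 4. The rightmost is syllable 4 (lub).
  → primary stress on syllable 4.
Suffixed `mo.ro:.ra.lub.to` (5 syllables):
  Weights: 1 mo L, 2 ro: L, 3 ra L, 4 lub H, 5 to L.
  Heavy syllables in the domain: 4. The rightmost is syllable 4 (lub).
  → primary stress on syllable 4.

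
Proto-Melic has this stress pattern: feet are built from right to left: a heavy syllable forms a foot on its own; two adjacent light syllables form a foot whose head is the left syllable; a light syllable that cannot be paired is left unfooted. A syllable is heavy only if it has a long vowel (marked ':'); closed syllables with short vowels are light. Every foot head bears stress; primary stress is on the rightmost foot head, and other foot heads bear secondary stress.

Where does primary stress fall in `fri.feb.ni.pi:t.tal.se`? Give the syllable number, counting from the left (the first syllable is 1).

5

Weights: 1 fri L, 2 feb L, 3 ni L, 4 pi:t H, 5 tal L, 6 se L.
Parse right to left (heavy = foot alone; LL = one foot; stranded L unfooted): fri (ˈfeb.ni) (ˈpi:t) (ˈtal.se).
Foot heads: 2, 4, 5.
Primary stress on the rightmost head = syllable 5.
Primary stress: syllable 5 → fri.feb.ni.pi:t.ˈtal.se.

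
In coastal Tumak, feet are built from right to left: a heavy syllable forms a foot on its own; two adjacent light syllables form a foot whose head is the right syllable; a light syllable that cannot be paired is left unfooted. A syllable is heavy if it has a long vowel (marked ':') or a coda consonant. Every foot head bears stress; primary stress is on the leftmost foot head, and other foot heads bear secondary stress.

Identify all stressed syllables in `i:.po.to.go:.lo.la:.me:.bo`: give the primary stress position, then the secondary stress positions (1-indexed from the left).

Weights: 1 i: H, 2 po L, 3 to L, 4 go: H, 5 lo L, 6 la: H, 7 me: H, 8 bo L.
Parse right to left (heavy = foot alone; LL = one foot; stranded L unfooted): (ˈi:) (po.ˈto) (ˈgo:) lo (ˈla:) (ˈme:) bo.
Foot heads: 1, 3, 4, 6, 7.
Primary stress on the leftmost head = syllable 1.
Secondary stress on 3, 4, 6, 7: ˈi:.po.ˌto.ˌgo:.lo.ˌla:.ˌme:.bo.

primary 1, secondary 3, 4, 6, 7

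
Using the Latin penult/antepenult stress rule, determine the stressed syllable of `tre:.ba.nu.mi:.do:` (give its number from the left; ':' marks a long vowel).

4

Classical Latin: stress the penult if heavy (long vowel or closed), else the antepenult.
Weights: 3 nu L, 4 mi: H, 5 do: H.
The penult (syllable 4, mi:) is heavy, so it takes stress.
Stress on syllable 4: tre:.ba.nu.ˈmi:.do:.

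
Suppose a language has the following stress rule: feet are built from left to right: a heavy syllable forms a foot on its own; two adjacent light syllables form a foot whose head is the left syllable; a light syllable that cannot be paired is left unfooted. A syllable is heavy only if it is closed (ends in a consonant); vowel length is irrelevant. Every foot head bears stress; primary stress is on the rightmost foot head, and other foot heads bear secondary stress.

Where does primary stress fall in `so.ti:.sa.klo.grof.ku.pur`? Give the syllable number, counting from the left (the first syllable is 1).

7

Weights: 1 so L, 2 ti: L, 3 sa L, 4 klo L, 5 grof H, 6 ku L, 7 pur H.
Parse left to right (heavy = foot alone; LL = one foot; stranded L unfooted): (ˈso.ti:) (ˈsa.klo) (ˈgrof) ku (ˈpur).
Foot heads: 1, 3, 5, 7.
Primary stress on the rightmost head = syllable 7.
Primary stress: syllable 7 → so.ti:.sa.klo.grof.ku.ˈpur.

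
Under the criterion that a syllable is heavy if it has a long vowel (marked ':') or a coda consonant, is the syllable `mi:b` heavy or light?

heavy

`mi:b`: long vowel, closed (coda /b/). Long vowel and closed → heavy.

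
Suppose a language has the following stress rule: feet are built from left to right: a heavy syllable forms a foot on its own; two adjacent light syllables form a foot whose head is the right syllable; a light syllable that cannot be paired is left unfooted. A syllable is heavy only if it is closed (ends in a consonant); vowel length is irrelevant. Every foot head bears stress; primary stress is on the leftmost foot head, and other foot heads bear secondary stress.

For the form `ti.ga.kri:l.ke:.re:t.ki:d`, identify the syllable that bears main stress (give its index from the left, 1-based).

2

Weights: 1 ti L, 2 ga L, 3 kri:l H, 4 ke: L, 5 re:t H, 6 ki:d H.
Parse left to right (heavy = foot alone; LL = one foot; stranded L unfooted): (ti.ˈga) (ˈkri:l) ke: (ˈre:t) (ˈki:d).
Foot heads: 2, 3, 5, 6.
Primary stress on the leftmost head = syllable 2.
Primary stress: syllable 2 → ti.ˈga.kri:l.ke:.re:t.ki:d.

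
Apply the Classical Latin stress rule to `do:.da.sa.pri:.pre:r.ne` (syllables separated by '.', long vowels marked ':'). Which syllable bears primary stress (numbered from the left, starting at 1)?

Classical Latin: stress the penult if heavy (long vowel or closed), else the antepenult.
Weights: 4 pri: H, 5 pre:r H, 6 ne L.
The penult (syllable 5, pre:r) is heavy, so it takes stress.
Stress on syllable 5: do:.da.sa.pri:.ˈpre:r.ne.

5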